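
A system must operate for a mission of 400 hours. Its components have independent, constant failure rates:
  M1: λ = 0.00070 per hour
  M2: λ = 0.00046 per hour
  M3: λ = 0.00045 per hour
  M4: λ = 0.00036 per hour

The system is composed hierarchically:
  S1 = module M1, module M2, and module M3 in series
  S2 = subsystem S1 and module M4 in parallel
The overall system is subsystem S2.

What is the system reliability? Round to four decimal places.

R(M1) = exp(−0.00070 × 400) = 0.755784
R(M2) = exp(−0.00046 × 400) = 0.831936
R(M3) = exp(−0.00045 × 400) = 0.835270
R(M4) = exp(−0.00036 × 400) = 0.865888
Series (M1, M2, and M3): 0.755784 × 0.831936 × 0.835270 = 0.525188
Parallel ([0.525188] and M4): 1 − (1 − 0.525188)(1 − 0.865888) = 0.9363

0.9363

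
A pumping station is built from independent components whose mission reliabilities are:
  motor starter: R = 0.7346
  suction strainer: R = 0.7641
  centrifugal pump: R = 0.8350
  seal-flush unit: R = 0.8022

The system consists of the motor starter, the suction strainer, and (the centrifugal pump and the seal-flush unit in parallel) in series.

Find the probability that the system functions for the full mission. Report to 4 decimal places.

Parallel (centrifugal pump and seal-flush unit): 1 − (1 − 0.835000)(1 − 0.802200) = 0.967363
Series (motor starter, suction strainer, and [0.967363]): 0.734600 × 0.764100 × 0.967363 = 0.5430

0.5430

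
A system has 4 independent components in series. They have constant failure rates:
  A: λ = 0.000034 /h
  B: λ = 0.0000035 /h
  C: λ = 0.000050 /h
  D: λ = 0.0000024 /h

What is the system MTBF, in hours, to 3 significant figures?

Series of exponential components: λ_sys = Σ λ_i
λ_sys = 0.000034 + 0.0000035 + 0.000050 + 0.0000024 = 8.9900e-05 /h
MTBF = 1 / λ_sys = 11100 h

11100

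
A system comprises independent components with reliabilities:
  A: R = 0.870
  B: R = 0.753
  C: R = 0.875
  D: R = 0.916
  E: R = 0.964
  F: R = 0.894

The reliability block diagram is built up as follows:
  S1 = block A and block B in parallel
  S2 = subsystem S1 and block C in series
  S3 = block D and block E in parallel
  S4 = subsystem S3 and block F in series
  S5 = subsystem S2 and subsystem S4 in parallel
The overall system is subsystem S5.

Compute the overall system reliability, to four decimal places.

Parallel (A and B): 1 − (1 − 0.870000)(1 − 0.753000) = 0.967890
Series ([0.967890] and C): 0.967890 × 0.875000 = 0.846904
Parallel (D and E): 1 − (1 − 0.916000)(1 − 0.964000) = 0.996976
Series ([0.996976] and F): 0.996976 × 0.894000 = 0.891297
Parallel ([0.846904] and [0.891297]): 1 − (1 − 0.846904)(1 − 0.891297) = 0.9834

0.9834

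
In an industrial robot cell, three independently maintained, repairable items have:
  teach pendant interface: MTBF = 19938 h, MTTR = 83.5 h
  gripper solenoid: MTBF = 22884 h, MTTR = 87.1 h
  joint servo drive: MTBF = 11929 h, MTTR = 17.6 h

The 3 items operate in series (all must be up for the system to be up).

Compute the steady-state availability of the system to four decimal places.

0.9906

A(teach pendant interface) = MTBF/(MTBF+MTTR) = 19938/(19938+83.5) = 0.995829
A(gripper solenoid) = MTBF/(MTBF+MTTR) = 22884/(22884+87.1) = 0.996208
A(joint servo drive) = MTBF/(MTBF+MTTR) = 11929/(11929+17.6) = 0.998527
Series availability: 0.995829 × 0.996208 × 0.998527 = 0.9906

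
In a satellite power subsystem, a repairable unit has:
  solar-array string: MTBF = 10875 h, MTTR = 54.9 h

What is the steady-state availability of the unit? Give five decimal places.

A(solar-array string) = MTBF/(MTBF+MTTR) = 10875/(10875+54.9) = 0.99498

0.99498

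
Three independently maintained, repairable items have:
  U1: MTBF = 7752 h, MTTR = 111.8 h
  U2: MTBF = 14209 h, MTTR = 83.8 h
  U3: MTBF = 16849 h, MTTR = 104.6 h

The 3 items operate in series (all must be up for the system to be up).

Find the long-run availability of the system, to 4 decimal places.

0.9740

A(U1) = MTBF/(MTBF+MTTR) = 7752/(7752+111.8) = 0.985783
A(U2) = MTBF/(MTBF+MTTR) = 14209/(14209+83.8) = 0.994137
A(U3) = MTBF/(MTBF+MTTR) = 16849/(16849+104.6) = 0.993830
Series availability: 0.985783 × 0.994137 × 0.993830 = 0.9740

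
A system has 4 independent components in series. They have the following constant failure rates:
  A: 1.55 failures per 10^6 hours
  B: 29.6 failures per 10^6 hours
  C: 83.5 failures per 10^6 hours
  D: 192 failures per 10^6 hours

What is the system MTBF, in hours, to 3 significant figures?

Series of exponential components: λ_sys = Σ λ_i
λ_sys = 0.00000155 + 0.0000296 + 0.0000835 + 0.000192 = 3.0665e-04 /h
MTBF = 1 / λ_sys = 3260 h

3260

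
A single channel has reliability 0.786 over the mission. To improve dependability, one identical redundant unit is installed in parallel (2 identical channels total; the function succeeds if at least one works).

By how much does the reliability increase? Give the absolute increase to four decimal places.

0.1682

R_before = 0.786
R_after = 1 − (1 − 0.786)^2 = 0.9542
ΔR = 0.9542 − 0.786 = 0.1682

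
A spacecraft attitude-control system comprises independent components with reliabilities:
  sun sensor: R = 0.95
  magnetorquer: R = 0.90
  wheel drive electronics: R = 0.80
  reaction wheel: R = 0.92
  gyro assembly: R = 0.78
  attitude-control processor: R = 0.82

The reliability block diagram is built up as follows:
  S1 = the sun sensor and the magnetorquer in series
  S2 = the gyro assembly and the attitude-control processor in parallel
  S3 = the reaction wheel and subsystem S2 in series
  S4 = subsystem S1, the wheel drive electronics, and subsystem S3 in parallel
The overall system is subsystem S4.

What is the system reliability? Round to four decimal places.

Series (sun sensor and magnetorquer): 0.950000 × 0.900000 = 0.855000
Parallel (gyro assembly and attitude-control processor): 1 − (1 − 0.780000)(1 − 0.820000) = 0.960400
Series (reaction wheel and [0.960400]): 0.920000 × 0.960400 = 0.883568
Parallel ([0.855000], wheel drive electronics, and [0.883568]): 1 − (1 − 0.855000)(1 − 0.800000)(1 − 0.883568) = 0.9966

0.9966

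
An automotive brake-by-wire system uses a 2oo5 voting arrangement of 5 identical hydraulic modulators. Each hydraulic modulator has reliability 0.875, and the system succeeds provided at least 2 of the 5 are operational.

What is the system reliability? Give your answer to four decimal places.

R = Σ_{i=2}^{5} C(5,i) p^i (1−p)^{5−i} with p = 0.875
C(5,2)·0.875^2·0.125^3 = 0.014954
C(5,3)·0.875^3·0.125^2 = 0.104675
C(5,4)·0.875^4·0.125^1 = 0.366364
C(5,5)·0.875^5·0.125^0 = 0.512909
Sum = 0.9989

0.9989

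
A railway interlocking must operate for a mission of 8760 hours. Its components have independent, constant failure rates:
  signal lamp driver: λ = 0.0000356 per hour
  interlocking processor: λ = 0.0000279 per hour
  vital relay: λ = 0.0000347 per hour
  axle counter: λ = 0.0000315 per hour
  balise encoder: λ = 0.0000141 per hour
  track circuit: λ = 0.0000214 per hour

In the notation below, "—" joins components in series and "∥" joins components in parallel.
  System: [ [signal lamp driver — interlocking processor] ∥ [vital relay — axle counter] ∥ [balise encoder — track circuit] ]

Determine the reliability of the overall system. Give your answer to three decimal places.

0.950

R(signal lamp driver) = exp(−0.0000356 × 8760) = 0.73209
R(interlocking processor) = exp(−0.0000279 × 8760) = 0.78317
R(vital relay) = exp(−0.0000347 × 8760) = 0.73788
R(axle counter) = exp(−0.0000315 × 8760) = 0.75886
R(balise encoder) = exp(−0.0000141 × 8760) = 0.88381
R(track circuit) = exp(−0.0000214 × 8760) = 0.82906
Series (signal lamp driver and interlocking processor): 0.73209 × 0.78317 = 0.57335
Series (vital relay and axle counter): 0.73788 × 0.75886 = 0.55995
Series (balise encoder and track circuit): 0.88381 × 0.82906 = 0.73273
Parallel ([0.57335], [0.55995], and [0.73273]): 1 − (1 − 0.57335)(1 − 0.55995)(1 − 0.73273) = 0.950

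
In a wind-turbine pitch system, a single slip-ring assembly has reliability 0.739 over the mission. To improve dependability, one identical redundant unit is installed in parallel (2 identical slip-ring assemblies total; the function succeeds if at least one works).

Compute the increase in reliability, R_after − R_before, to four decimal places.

0.1929

R_before = 0.739
R_after = 1 − (1 − 0.739)^2 = 0.9319
ΔR = 0.9319 − 0.739 = 0.1929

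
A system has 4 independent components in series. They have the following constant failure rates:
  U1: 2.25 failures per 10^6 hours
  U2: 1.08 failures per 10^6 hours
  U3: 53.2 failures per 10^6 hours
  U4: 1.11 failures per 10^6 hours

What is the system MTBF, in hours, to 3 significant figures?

Series of exponential components: λ_sys = Σ λ_i
λ_sys = 0.00000225 + 0.00000108 + 0.0000532 + 0.00000111 = 5.7640e-05 /h
MTBF = 1 / λ_sys = 17300 h

17300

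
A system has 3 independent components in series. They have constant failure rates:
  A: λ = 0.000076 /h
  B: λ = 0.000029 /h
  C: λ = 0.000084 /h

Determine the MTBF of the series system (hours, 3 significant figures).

5290

Series of exponential components: λ_sys = Σ λ_i
λ_sys = 0.000076 + 0.000029 + 0.000084 = 1.8900e-04 /h
MTBF = 1 / λ_sys = 5290 h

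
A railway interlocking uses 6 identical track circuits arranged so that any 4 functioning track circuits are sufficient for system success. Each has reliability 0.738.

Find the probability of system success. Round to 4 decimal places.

0.8111

R = Σ_{i=4}^{6} C(6,i) p^i (1−p)^{6−i} with p = 0.738
C(6,4)·0.738^4·0.262^2 = 0.305435
C(6,5)·0.738^5·0.262^1 = 0.344139
C(6,6)·0.738^6·0.262^0 = 0.161562
Sum = 0.8111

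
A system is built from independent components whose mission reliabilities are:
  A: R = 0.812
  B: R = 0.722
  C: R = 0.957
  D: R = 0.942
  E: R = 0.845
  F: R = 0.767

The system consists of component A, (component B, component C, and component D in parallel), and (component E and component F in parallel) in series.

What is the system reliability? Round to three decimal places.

0.782

Parallel (B, C, and D): 1 − (1 − 0.72200)(1 − 0.95700)(1 − 0.94200) = 0.99931
Parallel (E and F): 1 − (1 − 0.84500)(1 − 0.76700) = 0.96389
Series (A, [0.99931], and [0.96389]): 0.81200 × 0.99931 × 0.96389 = 0.782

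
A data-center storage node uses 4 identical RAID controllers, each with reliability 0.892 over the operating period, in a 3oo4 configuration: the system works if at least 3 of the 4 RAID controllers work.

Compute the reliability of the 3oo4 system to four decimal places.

R = Σ_{i=3}^{4} C(4,i) p^i (1−p)^{4−i} with p = 0.892
C(4,3)·0.892^3·0.108^1 = 0.306604
C(4,4)·0.892^4·0.108^0 = 0.633081
Sum = 0.9397

0.9397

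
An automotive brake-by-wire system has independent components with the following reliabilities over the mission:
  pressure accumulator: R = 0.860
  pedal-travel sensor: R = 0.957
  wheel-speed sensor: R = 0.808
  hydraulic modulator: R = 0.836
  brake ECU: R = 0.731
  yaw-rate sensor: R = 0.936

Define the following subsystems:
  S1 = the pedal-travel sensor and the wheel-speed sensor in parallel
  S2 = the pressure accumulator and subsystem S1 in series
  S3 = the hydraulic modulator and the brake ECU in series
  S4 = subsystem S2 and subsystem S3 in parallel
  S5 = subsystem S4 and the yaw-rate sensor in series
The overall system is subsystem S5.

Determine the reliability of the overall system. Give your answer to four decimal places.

Parallel (pedal-travel sensor and wheel-speed sensor): 1 − (1 − 0.957000)(1 − 0.808000) = 0.991744
Series (pressure accumulator and [0.991744]): 0.860000 × 0.991744 = 0.852900
Series (hydraulic modulator and brake ECU): 0.836000 × 0.731000 = 0.611116
Parallel ([0.852900] and [0.611116]): 1 − (1 − 0.852900)(1 − 0.611116) = 0.942795
Series ([0.942795] and yaw-rate sensor): 0.942795 × 0.936000 = 0.8825

0.8825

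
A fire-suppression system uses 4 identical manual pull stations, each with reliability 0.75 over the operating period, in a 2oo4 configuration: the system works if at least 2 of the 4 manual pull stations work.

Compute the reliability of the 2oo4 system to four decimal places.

0.9492

R = Σ_{i=2}^{4} C(4,i) p^i (1−p)^{4−i} with p = 0.75
C(4,2)·0.75^2·0.25^2 = 0.210938
C(4,3)·0.75^3·0.25^1 = 0.421875
C(4,4)·0.75^4·0.25^0 = 0.316406
Sum = 0.9492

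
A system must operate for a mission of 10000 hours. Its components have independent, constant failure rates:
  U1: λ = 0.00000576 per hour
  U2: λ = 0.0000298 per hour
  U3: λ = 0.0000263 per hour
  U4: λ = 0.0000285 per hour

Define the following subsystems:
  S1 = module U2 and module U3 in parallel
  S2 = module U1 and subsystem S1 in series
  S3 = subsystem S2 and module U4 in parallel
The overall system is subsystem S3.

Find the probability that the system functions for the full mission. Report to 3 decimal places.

0.972

R(U1) = exp(−0.00000576 × 10000) = 0.94403
R(U2) = exp(−0.0000298 × 10000) = 0.74230
R(U3) = exp(−0.0000263 × 10000) = 0.76874
R(U4) = exp(−0.0000285 × 10000) = 0.75201
Parallel (U2 and U3): 1 − (1 − 0.74230)(1 − 0.76874) = 0.94040
Series (U1 and [0.94040]): 0.94403 × 0.94040 = 0.88777
Parallel ([0.88777] and U4): 1 − (1 − 0.88777)(1 − 0.75201) = 0.972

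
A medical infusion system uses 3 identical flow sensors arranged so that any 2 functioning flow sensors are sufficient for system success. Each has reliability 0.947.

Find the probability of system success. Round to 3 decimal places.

0.992

R = Σ_{i=2}^{3} C(3,i) p^i (1−p)^{3−i} with p = 0.947
C(3,2)·0.947^2·0.053^1 = 0.14259
C(3,3)·0.947^3·0.053^0 = 0.84928
Sum = 0.992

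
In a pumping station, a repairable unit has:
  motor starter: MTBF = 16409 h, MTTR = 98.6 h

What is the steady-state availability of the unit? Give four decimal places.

A(motor starter) = MTBF/(MTBF+MTTR) = 16409/(16409+98.6) = 0.9940

0.9940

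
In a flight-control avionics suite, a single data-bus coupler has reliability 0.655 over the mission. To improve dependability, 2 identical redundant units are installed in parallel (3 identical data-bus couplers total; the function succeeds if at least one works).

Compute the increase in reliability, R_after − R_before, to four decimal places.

0.3039

R_before = 0.655
R_after = 1 − (1 − 0.655)^3 = 0.9589
ΔR = 0.9589 − 0.655 = 0.3039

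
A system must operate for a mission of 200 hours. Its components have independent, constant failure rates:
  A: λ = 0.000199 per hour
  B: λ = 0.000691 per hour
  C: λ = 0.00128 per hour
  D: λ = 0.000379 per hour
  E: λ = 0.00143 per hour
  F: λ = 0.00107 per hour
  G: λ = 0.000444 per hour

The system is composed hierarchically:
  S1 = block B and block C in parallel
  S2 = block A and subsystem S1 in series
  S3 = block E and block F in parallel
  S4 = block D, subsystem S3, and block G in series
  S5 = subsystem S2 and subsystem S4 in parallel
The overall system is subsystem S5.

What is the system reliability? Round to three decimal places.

R(A) = exp(−0.000199 × 200) = 0.96098
R(B) = exp(−0.000691 × 200) = 0.87092
R(C) = exp(−0.00128 × 200) = 0.77414
R(D) = exp(−0.000379 × 200) = 0.92700
R(E) = exp(−0.00143 × 200) = 0.75126
R(F) = exp(−0.00107 × 200) = 0.80735
R(G) = exp(−0.000444 × 200) = 0.91503
Parallel (B and C): 1 − (1 − 0.87092)(1 − 0.77414) = 0.97085
Series (A and [0.97085]): 0.96098 × 0.97085 = 0.93297
Parallel (E and F): 1 − (1 − 0.75126)(1 − 0.80735) = 0.95208
Series (D, [0.95208], and G): 0.92700 × 0.95208 × 0.91503 = 0.80759
Parallel ([0.93297] and [0.80759]): 1 − (1 − 0.93297)(1 − 0.80759) = 0.987

0.987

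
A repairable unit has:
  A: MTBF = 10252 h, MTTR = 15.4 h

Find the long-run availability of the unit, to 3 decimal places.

0.999

A(A) = MTBF/(MTBF+MTTR) = 10252/(10252+15.4) = 0.999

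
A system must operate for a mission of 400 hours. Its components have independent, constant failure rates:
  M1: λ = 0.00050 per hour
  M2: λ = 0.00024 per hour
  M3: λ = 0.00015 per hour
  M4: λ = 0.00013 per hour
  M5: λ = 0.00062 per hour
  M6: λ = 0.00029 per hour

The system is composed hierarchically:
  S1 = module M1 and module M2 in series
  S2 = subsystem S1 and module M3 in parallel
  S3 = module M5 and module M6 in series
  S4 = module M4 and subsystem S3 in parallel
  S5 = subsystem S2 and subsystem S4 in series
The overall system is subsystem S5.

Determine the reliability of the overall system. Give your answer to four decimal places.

0.9698

R(M1) = exp(−0.00050 × 400) = 0.818731
R(M2) = exp(−0.00024 × 400) = 0.908464
R(M3) = exp(−0.00015 × 400) = 0.941765
R(M4) = exp(−0.00013 × 400) = 0.949329
R(M5) = exp(−0.00062 × 400) = 0.780360
R(M6) = exp(−0.00029 × 400) = 0.890475
Series (M1 and M2): 0.818731 × 0.908464 = 0.743788
Parallel ([0.743788] and M3): 1 − (1 − 0.743788)(1 − 0.941765) = 0.985079
Series (M5 and M6): 0.780360 × 0.890475 = 0.694891
Parallel (M4 and [0.694891]): 1 − (1 − 0.949329)(1 − 0.694891) = 0.984540
Series ([0.985079] and [0.984540]): 0.985079 × 0.984540 = 0.9698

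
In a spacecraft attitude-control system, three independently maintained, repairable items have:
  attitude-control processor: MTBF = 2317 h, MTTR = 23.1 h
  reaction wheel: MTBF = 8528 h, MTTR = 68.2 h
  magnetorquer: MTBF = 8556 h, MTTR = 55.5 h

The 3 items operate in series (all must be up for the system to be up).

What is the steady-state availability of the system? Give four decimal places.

0.9759

A(attitude-control processor) = MTBF/(MTBF+MTTR) = 2317/(2317+23.1) = 0.990129
A(reaction wheel) = MTBF/(MTBF+MTTR) = 8528/(8528+68.2) = 0.992066
A(magnetorquer) = MTBF/(MTBF+MTTR) = 8556/(8556+55.5) = 0.993555
Series availability: 0.990129 × 0.992066 × 0.993555 = 0.9759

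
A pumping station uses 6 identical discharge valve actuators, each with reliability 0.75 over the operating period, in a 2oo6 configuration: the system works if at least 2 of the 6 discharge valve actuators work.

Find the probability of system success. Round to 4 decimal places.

R = Σ_{i=2}^{6} C(6,i) p^i (1−p)^{6−i} with p = 0.75
C(6,2)·0.75^2·0.25^4 = 0.032959
C(6,3)·0.75^3·0.25^3 = 0.131836
C(6,4)·0.75^4·0.25^2 = 0.296631
C(6,5)·0.75^5·0.25^1 = 0.355957
C(6,6)·0.75^6·0.25^0 = 0.177979
Sum = 0.9954

0.9954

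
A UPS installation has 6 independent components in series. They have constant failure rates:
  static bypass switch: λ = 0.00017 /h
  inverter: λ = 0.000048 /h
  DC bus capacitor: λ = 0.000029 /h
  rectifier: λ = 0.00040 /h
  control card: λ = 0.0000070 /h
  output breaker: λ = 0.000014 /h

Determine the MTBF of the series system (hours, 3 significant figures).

Series of exponential components: λ_sys = Σ λ_i
λ_sys = 0.00017 + 0.000048 + 0.000029 + 0.00040 + 0.0000070 + 0.000014 = 6.6800e-04 /h
MTBF = 1 / λ_sys = 1500 h

1500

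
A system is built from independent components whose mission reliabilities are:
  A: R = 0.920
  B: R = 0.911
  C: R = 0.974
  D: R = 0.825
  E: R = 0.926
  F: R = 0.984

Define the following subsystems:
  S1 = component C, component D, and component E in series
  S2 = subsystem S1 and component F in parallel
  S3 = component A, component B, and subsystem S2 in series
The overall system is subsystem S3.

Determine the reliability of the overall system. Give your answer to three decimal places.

Series (C, D, and E): 0.97400 × 0.82500 × 0.92600 = 0.74409
Parallel ([0.74409] and F): 1 − (1 − 0.74409)(1 − 0.98400) = 0.99591
Series (A, B, and [0.99591]): 0.92000 × 0.91100 × 0.99591 = 0.835

0.835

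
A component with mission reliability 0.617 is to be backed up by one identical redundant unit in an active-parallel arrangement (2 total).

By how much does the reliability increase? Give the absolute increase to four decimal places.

R_before = 0.617
R_after = 1 − (1 − 0.617)^2 = 0.8533
ΔR = 0.8533 − 0.617 = 0.2363

0.2363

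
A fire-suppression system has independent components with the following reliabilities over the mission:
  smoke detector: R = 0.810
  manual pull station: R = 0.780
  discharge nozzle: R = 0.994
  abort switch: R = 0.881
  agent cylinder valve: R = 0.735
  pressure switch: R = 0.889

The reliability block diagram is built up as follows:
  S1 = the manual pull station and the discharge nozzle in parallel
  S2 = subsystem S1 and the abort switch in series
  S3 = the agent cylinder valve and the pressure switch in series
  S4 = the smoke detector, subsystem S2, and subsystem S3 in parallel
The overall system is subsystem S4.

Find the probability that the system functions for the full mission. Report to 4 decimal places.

Parallel (manual pull station and discharge nozzle): 1 − (1 − 0.780000)(1 − 0.994000) = 0.998680
Series ([0.998680] and abort switch): 0.998680 × 0.881000 = 0.879837
Series (agent cylinder valve and pressure switch): 0.735000 × 0.889000 = 0.653415
Parallel (smoke detector, [0.879837], and [0.653415]): 1 − (1 − 0.810000)(1 − 0.879837)(1 − 0.653415) = 0.9921

0.9921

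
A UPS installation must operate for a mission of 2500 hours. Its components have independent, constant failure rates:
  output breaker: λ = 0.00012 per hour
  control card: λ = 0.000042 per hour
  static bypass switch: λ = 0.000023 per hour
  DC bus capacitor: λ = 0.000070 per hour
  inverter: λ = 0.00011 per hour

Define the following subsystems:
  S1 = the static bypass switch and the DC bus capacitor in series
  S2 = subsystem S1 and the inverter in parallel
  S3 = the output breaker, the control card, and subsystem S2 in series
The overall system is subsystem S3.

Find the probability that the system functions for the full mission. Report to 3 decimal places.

0.634

R(output breaker) = exp(−0.00012 × 2500) = 0.74082
R(control card) = exp(−0.000042 × 2500) = 0.90032
R(static bypass switch) = exp(−0.000023 × 2500) = 0.94412
R(DC bus capacitor) = exp(−0.000070 × 2500) = 0.83946
R(inverter) = exp(−0.00011 × 2500) = 0.75957
Series (static bypass switch and DC bus capacitor): 0.94412 × 0.83946 = 0.79255
Parallel ([0.79255] and inverter): 1 − (1 − 0.79255)(1 − 0.75957) = 0.95012
Series (output breaker, control card, and [0.95012]): 0.74082 × 0.90032 × 0.95012 = 0.634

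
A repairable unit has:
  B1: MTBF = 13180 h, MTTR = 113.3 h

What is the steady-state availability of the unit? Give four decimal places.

A(B1) = MTBF/(MTBF+MTTR) = 13180/(13180+113.3) = 0.9915

0.9915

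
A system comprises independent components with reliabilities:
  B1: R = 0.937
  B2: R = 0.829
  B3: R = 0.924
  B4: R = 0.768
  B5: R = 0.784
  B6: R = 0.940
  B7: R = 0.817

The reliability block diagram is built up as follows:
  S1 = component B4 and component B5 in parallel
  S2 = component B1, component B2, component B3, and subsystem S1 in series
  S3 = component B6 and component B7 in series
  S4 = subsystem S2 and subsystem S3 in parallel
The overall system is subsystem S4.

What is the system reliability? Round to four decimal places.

0.9262

Parallel (B4 and B5): 1 − (1 − 0.768000)(1 − 0.784000) = 0.949888
Series (B1, B2, B3, and [0.949888]): 0.937000 × 0.829000 × 0.924000 × 0.949888 = 0.681771
Series (B6 and B7): 0.940000 × 0.817000 = 0.767980
Parallel ([0.681771] and [0.767980]): 1 − (1 − 0.681771)(1 − 0.767980) = 0.9262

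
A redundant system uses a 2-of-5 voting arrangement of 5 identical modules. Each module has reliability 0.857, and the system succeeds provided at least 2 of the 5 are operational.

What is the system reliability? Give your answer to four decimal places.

R = Σ_{i=2}^{5} C(5,i) p^i (1−p)^{5−i} with p = 0.857
C(5,2)·0.857^2·0.143^3 = 0.021477
C(5,3)·0.857^3·0.143^2 = 0.128711
C(5,4)·0.857^4·0.143^1 = 0.385682
C(5,5)·0.857^5·0.143^0 = 0.462279
Sum = 0.9981

0.9981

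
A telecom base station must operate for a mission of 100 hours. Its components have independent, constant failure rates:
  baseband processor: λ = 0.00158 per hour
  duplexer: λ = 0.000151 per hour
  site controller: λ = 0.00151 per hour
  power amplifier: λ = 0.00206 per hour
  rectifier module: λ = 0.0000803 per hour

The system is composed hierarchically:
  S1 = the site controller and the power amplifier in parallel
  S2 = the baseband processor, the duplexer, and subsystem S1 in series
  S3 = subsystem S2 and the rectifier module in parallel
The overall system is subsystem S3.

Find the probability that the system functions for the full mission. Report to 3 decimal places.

0.999

R(baseband processor) = exp(−0.00158 × 100) = 0.85385
R(duplexer) = exp(−0.000151 × 100) = 0.98501
R(site controller) = exp(−0.00151 × 100) = 0.85985
R(power amplifier) = exp(−0.00206 × 100) = 0.81383
R(rectifier module) = exp(−0.0000803 × 100) = 0.99200
Parallel (site controller and power amplifier): 1 − (1 − 0.85985)(1 − 0.81383) = 0.97391
Series (baseband processor, duplexer, and [0.97391]): 0.85385 × 0.98501 × 0.97391 = 0.81911
Parallel ([0.81911] and rectifier module): 1 − (1 − 0.81911)(1 − 0.99200) = 0.999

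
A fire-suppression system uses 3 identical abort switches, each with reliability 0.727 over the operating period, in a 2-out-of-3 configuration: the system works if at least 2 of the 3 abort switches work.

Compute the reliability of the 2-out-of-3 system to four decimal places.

0.8171

R = Σ_{i=2}^{3} C(3,i) p^i (1−p)^{3−i} with p = 0.727
C(3,2)·0.727^2·0.273^1 = 0.432865
C(3,3)·0.727^3·0.273^0 = 0.384241
Sum = 0.8171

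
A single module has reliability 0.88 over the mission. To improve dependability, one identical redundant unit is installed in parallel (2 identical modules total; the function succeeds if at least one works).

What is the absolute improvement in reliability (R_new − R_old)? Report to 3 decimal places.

R_before = 0.88
R_after = 1 − (1 − 0.88)^2 = 0.986
ΔR = 0.986 − 0.88 = 0.106

0.106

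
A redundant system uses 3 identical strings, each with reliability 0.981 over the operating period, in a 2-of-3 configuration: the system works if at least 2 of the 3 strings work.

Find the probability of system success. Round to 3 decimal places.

0.999

R = Σ_{i=2}^{3} C(3,i) p^i (1−p)^{3−i} with p = 0.981
C(3,2)·0.981^2·0.019^1 = 0.05485
C(3,3)·0.981^3·0.019^0 = 0.94408
Sum = 0.999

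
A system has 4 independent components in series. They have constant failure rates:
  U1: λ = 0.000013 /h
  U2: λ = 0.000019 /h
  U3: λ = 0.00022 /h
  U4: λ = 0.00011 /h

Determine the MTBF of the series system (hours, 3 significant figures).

Series of exponential components: λ_sys = Σ λ_i
λ_sys = 0.000013 + 0.000019 + 0.00022 + 0.00011 = 3.6200e-04 /h
MTBF = 1 / λ_sys = 2760 h

2760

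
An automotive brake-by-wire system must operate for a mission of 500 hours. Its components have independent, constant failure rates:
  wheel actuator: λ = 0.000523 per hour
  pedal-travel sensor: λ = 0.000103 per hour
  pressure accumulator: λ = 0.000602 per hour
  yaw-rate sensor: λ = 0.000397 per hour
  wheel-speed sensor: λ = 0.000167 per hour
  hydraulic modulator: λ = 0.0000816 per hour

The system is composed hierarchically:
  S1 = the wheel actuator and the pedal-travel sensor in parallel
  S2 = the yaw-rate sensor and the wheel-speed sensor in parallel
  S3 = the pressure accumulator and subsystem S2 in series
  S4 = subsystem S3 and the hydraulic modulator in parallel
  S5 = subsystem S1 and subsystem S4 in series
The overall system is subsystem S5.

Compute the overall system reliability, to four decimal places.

0.9778

R(wheel actuator) = exp(−0.000523 × 500) = 0.769896
R(pedal-travel sensor) = exp(−0.000103 × 500) = 0.949804
R(pressure accumulator) = exp(−0.000602 × 500) = 0.740078
R(yaw-rate sensor) = exp(−0.000397 × 500) = 0.819960
R(wheel-speed sensor) = exp(−0.000167 × 500) = 0.919891
R(hydraulic modulator) = exp(−0.0000816 × 500) = 0.960021
Parallel (wheel actuator and pedal-travel sensor): 1 − (1 − 0.769896)(1 − 0.949804) = 0.988450
Parallel (yaw-rate sensor and wheel-speed sensor): 1 − (1 − 0.819960)(1 − 0.919891) = 0.985577
Series (pressure accumulator and [0.985577]): 0.740078 × 0.985577 = 0.729404
Parallel ([0.729404] and hydraulic modulator): 1 − (1 − 0.729404)(1 − 0.960021) = 0.989182
Series ([0.988450] and [0.989182]): 0.988450 × 0.989182 = 0.9778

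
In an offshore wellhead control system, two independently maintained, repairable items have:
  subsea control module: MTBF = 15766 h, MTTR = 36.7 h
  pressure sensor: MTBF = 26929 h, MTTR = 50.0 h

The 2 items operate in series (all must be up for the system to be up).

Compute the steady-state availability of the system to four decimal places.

A(subsea control module) = MTBF/(MTBF+MTTR) = 15766/(15766+36.7) = 0.997678
A(pressure sensor) = MTBF/(MTBF+MTTR) = 26929/(26929+50.0) = 0.998147
Series availability: 0.997678 × 0.998147 = 0.9958

0.9958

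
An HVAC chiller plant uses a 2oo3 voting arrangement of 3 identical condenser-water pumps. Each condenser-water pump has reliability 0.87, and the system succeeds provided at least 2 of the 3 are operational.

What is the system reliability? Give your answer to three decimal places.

0.954

R = Σ_{i=2}^{3} C(3,i) p^i (1−p)^{3−i} with p = 0.87
C(3,2)·0.87^2·0.13^1 = 0.29519
C(3,3)·0.87^3·0.13^0 = 0.65850
Sum = 0.954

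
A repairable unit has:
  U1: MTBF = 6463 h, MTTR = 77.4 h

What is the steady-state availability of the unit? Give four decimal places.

0.9882

A(U1) = MTBF/(MTBF+MTTR) = 6463/(6463+77.4) = 0.9882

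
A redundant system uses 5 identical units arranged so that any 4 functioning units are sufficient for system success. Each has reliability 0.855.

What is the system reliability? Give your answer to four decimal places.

0.8443

R = Σ_{i=4}^{5} C(5,i) p^i (1−p)^{5−i} with p = 0.855
C(5,4)·0.855^4·0.145^1 = 0.387438
C(5,5)·0.855^5·0.145^0 = 0.456910
Sum = 0.8443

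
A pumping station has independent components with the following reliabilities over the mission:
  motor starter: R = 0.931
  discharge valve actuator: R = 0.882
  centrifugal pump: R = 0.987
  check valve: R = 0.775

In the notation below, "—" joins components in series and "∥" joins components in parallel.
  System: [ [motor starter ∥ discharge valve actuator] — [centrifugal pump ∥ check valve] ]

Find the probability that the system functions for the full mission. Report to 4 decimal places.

Parallel (motor starter and discharge valve actuator): 1 − (1 − 0.931000)(1 − 0.882000) = 0.991858
Parallel (centrifugal pump and check valve): 1 − (1 − 0.987000)(1 − 0.775000) = 0.997075
Series ([0.991858] and [0.997075]): 0.991858 × 0.997075 = 0.9890

0.9890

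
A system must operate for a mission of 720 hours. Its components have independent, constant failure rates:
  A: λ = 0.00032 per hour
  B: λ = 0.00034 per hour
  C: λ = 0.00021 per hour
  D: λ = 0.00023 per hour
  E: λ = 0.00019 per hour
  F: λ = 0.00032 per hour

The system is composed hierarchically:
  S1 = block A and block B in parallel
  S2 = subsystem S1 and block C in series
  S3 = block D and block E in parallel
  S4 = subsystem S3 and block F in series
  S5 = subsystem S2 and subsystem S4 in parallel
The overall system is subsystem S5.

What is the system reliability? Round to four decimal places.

0.9604

R(A) = exp(−0.00032 × 720) = 0.794216
R(B) = exp(−0.00034 × 720) = 0.782861
R(C) = exp(−0.00021 × 720) = 0.859676
R(D) = exp(−0.00023 × 720) = 0.847385
R(E) = exp(−0.00019 × 720) = 0.872145
R(F) = exp(−0.00032 × 720) = 0.794216
Parallel (A and B): 1 − (1 − 0.794216)(1 − 0.782861) = 0.955316
Series ([0.955316] and C): 0.955316 × 0.859676 = 0.821262
Parallel (D and E): 1 − (1 − 0.847385)(1 − 0.872145) = 0.980487
Series ([0.980487] and F): 0.980487 × 0.794216 = 0.778718
Parallel ([0.821262] and [0.778718]): 1 − (1 − 0.821262)(1 − 0.778718) = 0.9604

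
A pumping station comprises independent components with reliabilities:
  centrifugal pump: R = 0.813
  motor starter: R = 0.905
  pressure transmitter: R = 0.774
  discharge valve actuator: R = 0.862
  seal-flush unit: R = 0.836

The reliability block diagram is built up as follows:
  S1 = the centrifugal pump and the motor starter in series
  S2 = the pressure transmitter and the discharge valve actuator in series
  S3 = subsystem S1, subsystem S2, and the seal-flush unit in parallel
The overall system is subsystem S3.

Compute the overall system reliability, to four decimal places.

0.9856

Series (centrifugal pump and motor starter): 0.813000 × 0.905000 = 0.735765
Series (pressure transmitter and discharge valve actuator): 0.774000 × 0.862000 = 0.667188
Parallel ([0.735765], [0.667188], and seal-flush unit): 1 − (1 − 0.735765)(1 − 0.667188)(1 − 0.836000) = 0.9856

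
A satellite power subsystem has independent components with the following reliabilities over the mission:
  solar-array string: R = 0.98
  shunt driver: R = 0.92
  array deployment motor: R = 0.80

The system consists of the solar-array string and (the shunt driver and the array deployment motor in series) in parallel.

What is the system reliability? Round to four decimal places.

Series (shunt driver and array deployment motor): 0.920000 × 0.800000 = 0.736000
Parallel (solar-array string and [0.736000]): 1 − (1 − 0.980000)(1 − 0.736000) = 0.9947

0.9947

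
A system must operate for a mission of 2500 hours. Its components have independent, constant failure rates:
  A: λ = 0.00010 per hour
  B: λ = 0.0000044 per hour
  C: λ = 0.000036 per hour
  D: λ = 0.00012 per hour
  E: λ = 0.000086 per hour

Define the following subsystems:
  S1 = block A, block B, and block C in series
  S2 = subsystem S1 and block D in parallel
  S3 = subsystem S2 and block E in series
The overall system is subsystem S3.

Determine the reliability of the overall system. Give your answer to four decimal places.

R(A) = exp(−0.00010 × 2500) = 0.778801
R(B) = exp(−0.0000044 × 2500) = 0.989060
R(C) = exp(−0.000036 × 2500) = 0.913931
R(D) = exp(−0.00012 × 2500) = 0.740818
R(E) = exp(−0.000086 × 2500) = 0.806541
Series (A, B, and C): 0.778801 × 0.989060 × 0.913931 = 0.703984
Parallel ([0.703984] and D): 1 − (1 − 0.703984)(1 − 0.740818) = 0.923278
Series ([0.923278] and E): 0.923278 × 0.806541 = 0.7447

0.7447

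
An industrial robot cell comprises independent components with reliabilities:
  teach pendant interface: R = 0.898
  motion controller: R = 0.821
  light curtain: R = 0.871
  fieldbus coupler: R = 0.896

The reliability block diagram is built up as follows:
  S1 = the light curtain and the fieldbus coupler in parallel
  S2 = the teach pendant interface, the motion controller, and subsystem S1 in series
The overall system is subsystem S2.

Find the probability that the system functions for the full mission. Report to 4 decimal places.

Parallel (light curtain and fieldbus coupler): 1 − (1 − 0.871000)(1 − 0.896000) = 0.986584
Series (teach pendant interface, motion controller, and [0.986584]): 0.898000 × 0.821000 × 0.986584 = 0.7274

0.7274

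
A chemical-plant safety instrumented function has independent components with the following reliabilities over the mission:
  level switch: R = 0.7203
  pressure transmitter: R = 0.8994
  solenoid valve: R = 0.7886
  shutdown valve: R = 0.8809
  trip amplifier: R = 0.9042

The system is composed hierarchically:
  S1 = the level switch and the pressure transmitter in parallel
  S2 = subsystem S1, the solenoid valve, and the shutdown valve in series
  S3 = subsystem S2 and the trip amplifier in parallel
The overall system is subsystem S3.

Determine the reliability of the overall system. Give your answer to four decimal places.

Parallel (level switch and pressure transmitter): 1 − (1 − 0.720300)(1 − 0.899400) = 0.971862
Series ([0.971862], solenoid valve, and shutdown valve): 0.971862 × 0.788600 × 0.880900 = 0.675131
Parallel ([0.675131] and trip amplifier): 1 − (1 − 0.675131)(1 − 0.904200) = 0.9689

0.9689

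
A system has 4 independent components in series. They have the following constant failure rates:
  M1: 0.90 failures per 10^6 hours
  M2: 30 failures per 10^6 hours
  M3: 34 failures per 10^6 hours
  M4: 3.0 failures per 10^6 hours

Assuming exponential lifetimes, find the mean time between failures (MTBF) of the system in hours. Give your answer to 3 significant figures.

14700

Series of exponential components: λ_sys = Σ λ_i
λ_sys = 0.00000090 + 0.000030 + 0.000034 + 0.0000030 = 6.7900e-05 /h
MTBF = 1 / λ_sys = 14700 h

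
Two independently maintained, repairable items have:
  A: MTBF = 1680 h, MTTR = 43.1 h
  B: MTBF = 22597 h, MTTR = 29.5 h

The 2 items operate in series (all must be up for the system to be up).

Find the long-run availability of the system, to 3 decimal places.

0.974

A(A) = MTBF/(MTBF+MTTR) = 1680/(1680+43.1) = 0.974987
A(B) = MTBF/(MTBF+MTTR) = 22597/(22597+29.5) = 0.998696
Series availability: 0.974987 × 0.998696 = 0.974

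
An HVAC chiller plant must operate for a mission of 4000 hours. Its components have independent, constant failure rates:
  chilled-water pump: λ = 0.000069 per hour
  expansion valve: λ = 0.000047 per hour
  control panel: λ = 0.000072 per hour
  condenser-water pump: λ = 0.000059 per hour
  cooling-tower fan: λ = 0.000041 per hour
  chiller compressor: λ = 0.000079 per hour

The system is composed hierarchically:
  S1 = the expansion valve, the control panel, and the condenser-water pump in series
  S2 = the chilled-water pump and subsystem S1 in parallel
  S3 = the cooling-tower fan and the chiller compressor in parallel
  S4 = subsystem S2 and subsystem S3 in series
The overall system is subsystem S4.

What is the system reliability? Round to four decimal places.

0.8412

R(chilled-water pump) = exp(−0.000069 × 4000) = 0.758813
R(expansion valve) = exp(−0.000047 × 4000) = 0.828615
R(control panel) = exp(−0.000072 × 4000) = 0.749762
R(condenser-water pump) = exp(−0.000059 × 4000) = 0.789781
R(cooling-tower fan) = exp(−0.000041 × 4000) = 0.848742
R(chiller compressor) = exp(−0.000079 × 4000) = 0.729059
Series (expansion valve, control panel, and condenser-water pump): 0.828615 × 0.749762 × 0.789781 = 0.490663
Parallel (chilled-water pump and [0.490663]): 1 − (1 − 0.758813)(1 − 0.490663) = 0.877155
Parallel (cooling-tower fan and chiller compressor): 1 − (1 − 0.848742)(1 − 0.729059) = 0.959018
Series ([0.877155] and [0.959018]): 0.877155 × 0.959018 = 0.8412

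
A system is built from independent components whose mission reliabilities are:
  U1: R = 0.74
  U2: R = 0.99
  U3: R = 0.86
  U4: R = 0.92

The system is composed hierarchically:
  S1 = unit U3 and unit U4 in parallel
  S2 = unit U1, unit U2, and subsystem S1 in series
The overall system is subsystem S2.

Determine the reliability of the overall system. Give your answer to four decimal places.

0.7244

Parallel (U3 and U4): 1 − (1 − 0.860000)(1 − 0.920000) = 0.988800
Series (U1, U2, and [0.988800]): 0.740000 × 0.990000 × 0.988800 = 0.7244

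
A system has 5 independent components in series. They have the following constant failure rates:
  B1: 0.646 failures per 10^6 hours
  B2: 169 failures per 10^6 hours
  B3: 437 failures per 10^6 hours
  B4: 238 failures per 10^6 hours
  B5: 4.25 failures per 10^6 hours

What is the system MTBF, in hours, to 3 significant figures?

1180

Series of exponential components: λ_sys = Σ λ_i
λ_sys = 0.000000646 + 0.000169 + 0.000437 + 0.000238 + 0.00000425 = 8.4890e-04 /h
MTBF = 1 / λ_sys = 1180 h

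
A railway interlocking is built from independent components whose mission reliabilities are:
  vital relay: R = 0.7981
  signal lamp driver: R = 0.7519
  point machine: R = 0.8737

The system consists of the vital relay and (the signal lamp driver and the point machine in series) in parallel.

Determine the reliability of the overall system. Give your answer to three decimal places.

Series (signal lamp driver and point machine): 0.75190 × 0.87370 = 0.65694
Parallel (vital relay and [0.65694]): 1 − (1 − 0.79810)(1 − 0.65694) = 0.931

0.931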